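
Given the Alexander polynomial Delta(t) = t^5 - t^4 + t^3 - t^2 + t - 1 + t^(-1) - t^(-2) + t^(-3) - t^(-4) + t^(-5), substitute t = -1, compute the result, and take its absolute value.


Step 1: The polynomial has 11 terms with alternating signs, exponents from 5 down to -5.
Step 2: Substitute t = -1. The i-th term has coefficient (-1)^i and exponent (m-i),
  so its value is (-1)^i * (-1)^(m-i) = (-1)^m = -1 for every i.
Step 3: All 11 terms equal -1, so Delta(-1) = 11 * (-1) = -11
Step 4: |Delta(-1)| = 11

11


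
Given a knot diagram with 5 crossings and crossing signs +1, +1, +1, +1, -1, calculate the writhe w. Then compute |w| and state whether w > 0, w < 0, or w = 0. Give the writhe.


Step 1: Count positive crossings (+1).
Positive crossings: 4
Step 2: Count negative crossings (-1).
Negative crossings: 1
Step 3: Writhe = (positive) - (negative)
w = 4 - 1 = 3
Step 4: |w| = 3, and w is positive

3


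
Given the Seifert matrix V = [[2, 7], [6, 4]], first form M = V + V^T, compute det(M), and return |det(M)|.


Step 1: Form V + V^T where V = [[2, 7], [6, 4]]
  V^T = [[2, 6], [7, 4]]
  V + V^T = [[4, 13], [13, 8]]
Step 2: det(V + V^T) = 4*8 - 13*13
  = 32 - 169 = -137
Step 3: Knot determinant = |det(V + V^T)| = |-137| = 137

137


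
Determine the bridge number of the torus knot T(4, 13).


The bridge number of T(p,q) is min(p,q).
min(4, 13) = 4

4


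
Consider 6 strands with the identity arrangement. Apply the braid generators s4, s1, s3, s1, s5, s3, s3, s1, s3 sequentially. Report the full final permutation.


Starting with identity [1, 2, 3, 4, 5, 6].
Apply generators in sequence:
  After s4: [1, 2, 3, 5, 4, 6]
  After s1: [2, 1, 3, 5, 4, 6]
  After s3: [2, 1, 5, 3, 4, 6]
  After s1: [1, 2, 5, 3, 4, 6]
  After s5: [1, 2, 5, 3, 6, 4]
  After s3: [1, 2, 3, 5, 6, 4]
  After s3: [1, 2, 5, 3, 6, 4]
  After s1: [2, 1, 5, 3, 6, 4]
  After s3: [2, 1, 3, 5, 6, 4]
Final permutation: [2, 1, 3, 5, 6, 4]

[2, 1, 3, 5, 6, 4]


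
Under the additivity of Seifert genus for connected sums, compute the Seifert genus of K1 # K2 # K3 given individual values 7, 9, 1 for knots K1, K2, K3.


The Seifert genus is additive under connected sum.
Seifert genus(K1 # K2 # K3) = (7) + (9) + (1)
= 17

17


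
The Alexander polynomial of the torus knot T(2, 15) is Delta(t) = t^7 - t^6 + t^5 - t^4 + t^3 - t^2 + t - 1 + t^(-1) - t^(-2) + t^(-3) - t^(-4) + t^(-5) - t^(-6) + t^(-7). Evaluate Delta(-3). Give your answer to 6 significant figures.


Substituting t = -3 into Delta(t) = t^7 - t^6 + t^5 - t^4 + t^3 - t^2 + t - 1 + t^(-1) - t^(-2) + t^(-3) - t^(-4) + t^(-5) - t^(-6) + t^(-7):
Term values: (-2187) + (-729) + (-243) + (-81) + (-27) + (-9) + (-3) + (-1) + (-0.333333) + (-0.111111) + (-0.037037) + (-0.0123457) + (-0.00411523) + (-0.00137174) + (-0.000457247)
Sum = -3280.499771
Rounded to 6 significant figures: -3280.5

-3280.5


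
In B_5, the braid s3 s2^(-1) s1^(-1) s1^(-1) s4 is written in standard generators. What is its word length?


The word length counts the number of generators (including inverses).
Listing each generator: s3, s2^(-1), s1^(-1), s1^(-1), s4
There are 5 generators in this braid word.

5


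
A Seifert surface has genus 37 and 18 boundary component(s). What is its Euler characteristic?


chi = 2 - 2g - b
= 2 - 2*37 - 18
= 2 - 74 - 18 = -90

-90


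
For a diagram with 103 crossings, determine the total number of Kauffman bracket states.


Each crossing contributes 2 choices (A-smoothing or B-smoothing).
Total states = 2^103 = 10141204801825835211973625643008

10141204801825835211973625643008


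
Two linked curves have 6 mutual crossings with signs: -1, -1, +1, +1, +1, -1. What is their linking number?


Step 1: Count positive crossings: 3
Step 2: Count negative crossings: 3
Step 3: Sum of signs = 3 - 3 = 0
Step 4: Linking number = sum/2 = 0/2 = 0

0


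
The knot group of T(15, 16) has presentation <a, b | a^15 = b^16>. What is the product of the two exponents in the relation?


The relation is a^15 = b^16.
Product of exponents = 15 * 16
= 240

240


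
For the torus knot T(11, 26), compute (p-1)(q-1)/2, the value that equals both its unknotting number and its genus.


For a torus knot T(p,q), both the unknotting number and genus equal (p-1)(q-1)/2.
= (11-1)(26-1)/2
= 10*25/2
= 250/2 = 125

125


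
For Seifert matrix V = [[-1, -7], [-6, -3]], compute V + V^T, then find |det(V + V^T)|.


Step 1: Form V + V^T where V = [[-1, -7], [-6, -3]]
  V^T = [[-1, -6], [-7, -3]]
  V + V^T = [[-2, -13], [-13, -6]]
Step 2: det(V + V^T) = (-2)*(-6) - (-13)*(-13)
  = 12 - 169 = -157
Step 3: Knot determinant = |det(V + V^T)| = |-157| = 157

157


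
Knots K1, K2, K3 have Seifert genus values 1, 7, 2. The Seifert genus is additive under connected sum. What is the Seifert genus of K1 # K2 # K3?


The Seifert genus is additive under connected sum.
Seifert genus(K1 # K2 # K3) = (1) + (7) + (2)
= 10

10


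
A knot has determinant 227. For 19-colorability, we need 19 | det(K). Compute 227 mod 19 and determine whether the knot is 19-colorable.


Step 1: A knot is p-colorable if and only if p divides its determinant.
Step 2: Compute 227 mod 19.
227 = 11 * 19 + 18
Step 3: 227 mod 19 = 18
Step 4: The knot is 19-colorable: no

18


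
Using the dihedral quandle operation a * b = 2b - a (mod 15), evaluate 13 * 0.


13 * 0 = 2*0 - 13 mod 15
= 0 - 13 mod 15
= -13 mod 15 = 2

2


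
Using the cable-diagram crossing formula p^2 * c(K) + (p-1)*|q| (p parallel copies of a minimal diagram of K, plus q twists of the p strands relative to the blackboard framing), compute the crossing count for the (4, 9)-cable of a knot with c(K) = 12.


Step 1: Each of the c(K) crossings of the companion diagram becomes p*p = p^2 crossings among the p parallel strands, and each of the |q| twists s_1 s_2 ... s_(p-1) adds (p-1) crossings.
  Crossings = p^2 * c(K) + (p-1)*|q|
Step 2: = 4^2 * 12 + (4-1)*9
Step 3: = 16*12 + 3*9
Step 4: = 192 + 27 = 219

219


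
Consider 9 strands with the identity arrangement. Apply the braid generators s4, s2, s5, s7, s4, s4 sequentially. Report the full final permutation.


Starting with identity [1, 2, 3, 4, 5, 6, 7, 8, 9].
Apply generators in sequence:
  After s4: [1, 2, 3, 5, 4, 6, 7, 8, 9]
  After s2: [1, 3, 2, 5, 4, 6, 7, 8, 9]
  After s5: [1, 3, 2, 5, 6, 4, 7, 8, 9]
  After s7: [1, 3, 2, 5, 6, 4, 8, 7, 9]
  After s4: [1, 3, 2, 6, 5, 4, 8, 7, 9]
  After s4: [1, 3, 2, 5, 6, 4, 8, 7, 9]
Final permutation: [1, 3, 2, 5, 6, 4, 8, 7, 9]

[1, 3, 2, 5, 6, 4, 8, 7, 9]


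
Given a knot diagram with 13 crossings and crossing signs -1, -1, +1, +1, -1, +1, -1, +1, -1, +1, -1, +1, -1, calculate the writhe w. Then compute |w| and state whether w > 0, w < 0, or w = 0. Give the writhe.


Step 1: Count positive crossings (+1).
Positive crossings: 6
Step 2: Count negative crossings (-1).
Negative crossings: 7
Step 3: Writhe = (positive) - (negative)
w = 6 - 7 = -1
Step 4: |w| = 1, and w is negative

-1


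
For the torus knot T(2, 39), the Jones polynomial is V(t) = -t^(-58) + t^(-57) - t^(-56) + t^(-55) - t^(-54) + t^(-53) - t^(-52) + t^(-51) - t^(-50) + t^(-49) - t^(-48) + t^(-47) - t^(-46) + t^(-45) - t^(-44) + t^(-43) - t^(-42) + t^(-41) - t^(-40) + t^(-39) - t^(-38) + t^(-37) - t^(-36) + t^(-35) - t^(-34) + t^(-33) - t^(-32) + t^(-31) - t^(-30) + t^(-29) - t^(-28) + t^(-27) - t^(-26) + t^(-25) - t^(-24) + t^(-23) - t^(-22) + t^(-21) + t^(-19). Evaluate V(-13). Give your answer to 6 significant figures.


Substituting t = -13 into V(t) = -t^(-58) + t^(-57) - t^(-56) + t^(-55) - t^(-54) + t^(-53) - t^(-52) + t^(-51) - t^(-50) + t^(-49) - t^(-48) + t^(-47) - t^(-46) + t^(-45) - t^(-44) + t^(-43) - t^(-42) + t^(-41) - t^(-40) + t^(-39) - t^(-38) + t^(-37) - t^(-36) + t^(-35) - t^(-34) + t^(-33) - t^(-32) + t^(-31) - t^(-30) + t^(-29) - t^(-28) + t^(-27) - t^(-26) + t^(-25) - t^(-24) + t^(-23) - t^(-22) + t^(-21) + t^(-19):
  (-)t^(-58) = -2.46199e-65
  (+)t^(-57) = -3.20058e-64
  (-)t^(-56) = -4.16076e-63
  (+)t^(-55) = -5.40898e-62
  (-)t^(-54) = -7.03168e-61
  (+)t^(-53) = -9.14118e-60
  (-)t^(-52) = -1.18835e-58
  (+)t^(-51) = -1.54486e-57
  (-)t^(-50) = -2.00832e-56
  (+)t^(-49) = -2.61081e-55
  (-)t^(-48) = -3.39406e-54
  (+)t^(-47) = -4.41227e-53
  (-)t^(-46) = -5.73596e-52
  (+)t^(-45) = -7.45674e-51
  (-)t^(-44) = -9.69377e-50
  (+)t^(-43) = -1.26019e-48
  (-)t^(-42) = -1.63825e-47
  (+)t^(-41) = -2.12972e-46
  (-)t^(-40) = -2.76864e-45
  (+)t^(-39) = -3.59923e-44
  (-)t^(-38) = -4.679e-43
  (+)t^(-37) = -6.08269e-42
  (-)t^(-36) = -7.9075e-41
  (+)t^(-35) = -1.02798e-39
  (-)t^(-34) = -1.33637e-38
  (+)t^(-33) = -1.73728e-37
  (-)t^(-32) = -2.25846e-36
  (+)t^(-31) = -2.936e-35
  (-)t^(-30) = -3.8168e-34
  (+)t^(-29) = -4.96184e-33
  (-)t^(-28) = -6.45039e-32
  (+)t^(-27) = -8.38551e-31
  (-)t^(-26) = -1.09012e-29
  (+)t^(-25) = -1.41715e-28
  (-)t^(-24) = -1.8423e-27
  (+)t^(-23) = -2.39499e-26
  (-)t^(-22) = -3.11348e-25
  (+)t^(-21) = -4.04753e-24
  (+)t^(-19) = -6.84032e-22
Sum = (-2.46199e-65) + (-3.20058e-64) + (-4.16076e-63) + (-5.40898e-62) + (-7.03168e-61) + (-9.14118e-60) + (-1.18835e-58) + (-1.54486e-57) + (-2.00832e-56) + (-2.61081e-55) + (-3.39406e-54) + (-4.41227e-53) + (-5.73596e-52) + (-7.45674e-51) + (-9.69377e-50) + (-1.26019e-48) + (-1.63825e-47) + (-2.12972e-46) + (-2.76864e-45) + (-3.59923e-44) + (-4.679e-43) + (-6.08269e-42) + (-7.9075e-41) + (-1.02798e-39) + (-1.33637e-38) + (-1.73728e-37) + (-2.25846e-36) + (-2.936e-35) + (-3.8168e-34) + (-4.96184e-33) + (-6.45039e-32) + (-8.38551e-31) + (-1.09012e-29) + (-1.41715e-28) + (-1.8423e-27) + (-2.39499e-26) + (-3.11348e-25) + (-4.04753e-24) + (-6.84032e-22)
= -6.884166415e-22
Rounded to 6 significant figures: -6.88417e-22

-6.88417e-22


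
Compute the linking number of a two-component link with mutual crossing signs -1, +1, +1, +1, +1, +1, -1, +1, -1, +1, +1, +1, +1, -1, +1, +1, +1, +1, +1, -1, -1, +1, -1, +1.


Step 1: Count positive crossings: 17
Step 2: Count negative crossings: 7
Step 3: Sum of signs = 17 - 7 = 10
Step 4: Linking number = sum/2 = 10/2 = 5

5


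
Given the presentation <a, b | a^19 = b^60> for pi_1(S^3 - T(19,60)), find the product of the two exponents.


The relation is a^19 = b^60.
Product of exponents = 19 * 60
= 1140

1140


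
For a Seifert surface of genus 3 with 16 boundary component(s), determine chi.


chi = 2 - 2g - b
= 2 - 2*3 - 16
= 2 - 6 - 16 = -20

-20


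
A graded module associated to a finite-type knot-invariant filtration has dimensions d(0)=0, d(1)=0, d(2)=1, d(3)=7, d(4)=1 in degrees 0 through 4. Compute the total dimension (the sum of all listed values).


Total dimension = d(0) + d(1) + ... + d(4)
= 0 + 0 + 1 + 7 + 1
= 9

9


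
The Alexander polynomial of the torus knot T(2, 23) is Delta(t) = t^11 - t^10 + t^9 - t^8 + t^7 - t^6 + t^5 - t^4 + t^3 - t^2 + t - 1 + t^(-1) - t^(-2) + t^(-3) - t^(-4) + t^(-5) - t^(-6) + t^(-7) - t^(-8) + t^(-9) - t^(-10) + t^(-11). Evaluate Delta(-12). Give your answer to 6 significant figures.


Substituting t = -12 into Delta(t) = t^11 - t^10 + t^9 - t^8 + t^7 - t^6 + t^5 - t^4 + t^3 - t^2 + t - 1 + t^(-1) - t^(-2) + t^(-3) - t^(-4) + t^(-5) - t^(-6) + t^(-7) - t^(-8) + t^(-9) - t^(-10) + t^(-11):
Term values: (-743008370688) + (-61917364224) + (-5159780352) + (-429981696) + (-35831808) + (-2985984) + (-248832) + (-20736) + (-1728) + (-144) + (-12) + (-1) + (-0.0833333) + (-0.00694444) + (-0.000578704) + (-4.82253e-05) + (-4.01878e-06) + (-3.34898e-07) + (-2.79082e-08) + (-2.32568e-09) + (-1.93807e-10) + (-1.61506e-11) + (-1.34588e-12)
Sum = -8.105545862e+11
Rounded to 6 significant figures: -8.10555e+11

-8.10555e+11


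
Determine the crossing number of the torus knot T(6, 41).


For a torus knot T(p, q) with gcd(p,q)=1,
the crossing number is min(p*(q-1), q*(p-1)).
p*(q-1) = 6*40 = 240
q*(p-1) = 41*5 = 205
min(240, 205) = 205

205


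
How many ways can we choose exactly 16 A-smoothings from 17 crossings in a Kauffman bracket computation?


We choose which 16 of 17 crossings get A-smoothings.
C(17, 16) = 17! / (16! * 1!)
= 17

17


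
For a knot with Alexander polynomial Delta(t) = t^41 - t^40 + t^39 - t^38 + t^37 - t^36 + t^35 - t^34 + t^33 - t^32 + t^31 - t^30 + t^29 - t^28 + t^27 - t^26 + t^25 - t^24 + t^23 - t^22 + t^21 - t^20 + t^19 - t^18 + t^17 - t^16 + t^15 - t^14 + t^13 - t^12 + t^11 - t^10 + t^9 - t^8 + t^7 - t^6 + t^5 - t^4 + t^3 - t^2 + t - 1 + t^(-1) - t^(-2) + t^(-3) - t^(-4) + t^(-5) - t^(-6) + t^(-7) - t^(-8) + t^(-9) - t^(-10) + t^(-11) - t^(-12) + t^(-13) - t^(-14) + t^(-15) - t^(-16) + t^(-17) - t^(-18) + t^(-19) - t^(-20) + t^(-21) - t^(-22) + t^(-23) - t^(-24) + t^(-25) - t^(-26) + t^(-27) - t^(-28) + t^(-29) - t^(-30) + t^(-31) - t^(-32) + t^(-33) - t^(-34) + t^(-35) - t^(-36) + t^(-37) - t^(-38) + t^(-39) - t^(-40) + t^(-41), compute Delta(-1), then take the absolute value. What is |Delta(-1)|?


Step 1: The polynomial has 83 terms with alternating signs, exponents from 41 down to -41.
Step 2: Substitute t = -1. The i-th term has coefficient (-1)^i and exponent (m-i),
  so its value is (-1)^i * (-1)^(m-i) = (-1)^m = -1 for every i.
Step 3: All 83 terms equal -1, so Delta(-1) = 83 * (-1) = -83
Step 4: |Delta(-1)| = 83

83


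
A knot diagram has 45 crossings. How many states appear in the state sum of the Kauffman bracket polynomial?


Each crossing contributes 2 choices (A-smoothing or B-smoothing).
Total states = 2^45 = 35184372088832

35184372088832


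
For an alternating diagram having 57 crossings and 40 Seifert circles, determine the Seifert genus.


For alternating knots, g = (c - s + 1)/2.
= (57 - 40 + 1)/2
= 18/2 = 9

9


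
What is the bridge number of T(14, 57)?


The bridge number of T(p,q) is min(p,q).
min(14, 57) = 14

14


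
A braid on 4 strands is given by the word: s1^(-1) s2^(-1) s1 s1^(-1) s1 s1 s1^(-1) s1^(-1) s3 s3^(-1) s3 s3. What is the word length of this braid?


The word length counts the number of generators (including inverses).
Listing each generator: s1^(-1), s2^(-1), s1, s1^(-1), s1, s1, s1^(-1), s1^(-1), s3, s3^(-1), s3, s3
There are 12 generators in this braid word.

12


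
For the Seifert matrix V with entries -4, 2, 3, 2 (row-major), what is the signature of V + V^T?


Step 1: V + V^T = [[-8, 5], [5, 4]]
Step 2: trace = -4, det = -57
Step 3: Discriminant = (-4)^2 - 4*(-57) = 244
Step 4: Eigenvalues: 5.81025, -9.81025
Step 5: Signature = (# positive eigenvalues) - (# negative eigenvalues) = 0

0


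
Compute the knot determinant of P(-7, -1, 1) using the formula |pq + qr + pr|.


Step 1: Compute pq + qr + pr.
pq = (-7)*(-1) = 7
qr = (-1)*1 = -1
pr = (-7)*1 = -7
pq + qr + pr = 7 + (-1) + (-7) = -1
Step 2: Take absolute value.
det(P(-7,-1,1)) = |-1| = 1

1


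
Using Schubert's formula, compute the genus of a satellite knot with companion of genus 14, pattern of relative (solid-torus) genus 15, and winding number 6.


Schubert: g(satellite) = g_rel(pattern) + |winding| * g(companion),
where g_rel(pattern) is the genus of the pattern relative to the solid torus.
= 15 + 6 * 14
= 15 + 84 = 99

99


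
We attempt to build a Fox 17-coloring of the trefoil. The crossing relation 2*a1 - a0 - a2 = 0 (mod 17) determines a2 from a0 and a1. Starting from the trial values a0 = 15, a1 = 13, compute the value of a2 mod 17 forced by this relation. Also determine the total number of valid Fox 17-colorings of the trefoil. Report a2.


Step 1: Apply the given crossing relation 2*a1 - a0 - a2 = 0 (mod 17).
  a2 = 2*a1 - a0 mod 17
  a2 = 2*13 - 15 mod 17
  a2 = 26 - 15 mod 17
  a2 = 11 mod 17 = 11
Step 2: The trefoil has determinant 3.
  Number of Fox p-colorings (p prime) is p^2 if p = 3, else p.
  Since 17 does not divide 3, only trivial (constant) colorings exist.
  (So the trial a0 = 15, a1 = 13 with a0 != a1 does NOT extend to a valid coloring of the whole trefoil: the other two crossing relations require 3*(a1 - a0) = 0 (mod 17), which fails.)
  Total colorings = 17
Step 3: a2 = 11, total Fox 17-colorings = 17

11


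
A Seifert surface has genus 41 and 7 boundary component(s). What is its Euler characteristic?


chi = 2 - 2g - b
= 2 - 2*41 - 7
= 2 - 82 - 7 = -87

-87


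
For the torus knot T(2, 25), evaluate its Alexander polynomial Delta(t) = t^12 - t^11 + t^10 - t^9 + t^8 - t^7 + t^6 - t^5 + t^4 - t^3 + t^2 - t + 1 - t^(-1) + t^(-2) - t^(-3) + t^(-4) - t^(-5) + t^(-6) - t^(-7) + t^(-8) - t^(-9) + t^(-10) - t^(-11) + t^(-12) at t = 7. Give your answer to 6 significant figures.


Substituting t = 7 into Delta(t) = t^12 - t^11 + t^10 - t^9 + t^8 - t^7 + t^6 - t^5 + t^4 - t^3 + t^2 - t + 1 - t^(-1) + t^(-2) - t^(-3) + t^(-4) - t^(-5) + t^(-6) - t^(-7) + t^(-8) - t^(-9) + t^(-10) - t^(-11) + t^(-12):
Term values: (13841287201) + (-1977326743) + (282475249) + (-40353607) + (5764801) + (-823543) + (117649) + (-16807) + (2401) + (-343) + (49) + (-7) + (1) + (-0.142857) + (0.0204082) + (-0.00291545) + (0.000416493) + (-5.9499e-05) + (8.49986e-06) + (-1.21427e-06) + (1.73467e-07) + (-2.47809e-08) + (3.54013e-09) + (-5.05733e-10) + (7.22476e-11)
Sum = 1.21111263e+10
Rounded to 6 significant figures: 1.21111e+10

1.21111e+10


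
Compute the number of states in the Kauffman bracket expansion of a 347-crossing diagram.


Each crossing contributes 2 choices (A-smoothing or B-smoothing).
Total states = 2^347 = 286687326998758938951352611912760867599570623646035140467198604923365359511060601008752319138765710819328

286687326998758938951352611912760867599570623646035140467198604923365359511060601008752319138765710819328


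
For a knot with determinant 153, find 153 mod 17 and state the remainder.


Step 1: A knot is p-colorable if and only if p divides its determinant.
Step 2: Compute 153 mod 17.
153 = 9 * 17 + 0
Step 3: 153 mod 17 = 0
Step 4: The knot is 17-colorable: yes

0


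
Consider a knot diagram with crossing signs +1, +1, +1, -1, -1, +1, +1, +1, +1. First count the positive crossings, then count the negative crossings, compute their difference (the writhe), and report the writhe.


Step 1: Count positive crossings (+1).
Positive crossings: 7
Step 2: Count negative crossings (-1).
Negative crossings: 2
Step 3: Writhe = (positive) - (negative)
w = 7 - 2 = 5
Step 4: |w| = 5, and w is positive

5


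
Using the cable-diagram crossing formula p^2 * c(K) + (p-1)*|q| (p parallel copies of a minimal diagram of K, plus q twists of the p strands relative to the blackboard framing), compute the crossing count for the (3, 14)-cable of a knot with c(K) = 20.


Step 1: Each of the c(K) crossings of the companion diagram becomes p*p = p^2 crossings among the p parallel strands, and each of the |q| twists s_1 s_2 ... s_(p-1) adds (p-1) crossings.
  Crossings = p^2 * c(K) + (p-1)*|q|
Step 2: = 3^2 * 20 + (3-1)*14
Step 3: = 9*20 + 2*14
Step 4: = 180 + 28 = 208

208


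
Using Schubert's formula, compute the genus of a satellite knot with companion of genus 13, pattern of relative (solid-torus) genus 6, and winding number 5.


Schubert: g(satellite) = g_rel(pattern) + |winding| * g(companion),
where g_rel(pattern) is the genus of the pattern relative to the solid torus.
= 6 + 5 * 13
= 6 + 65 = 71

71


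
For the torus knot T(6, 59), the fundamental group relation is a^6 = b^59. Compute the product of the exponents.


The relation is a^6 = b^59.
Product of exponents = 6 * 59
= 354

354


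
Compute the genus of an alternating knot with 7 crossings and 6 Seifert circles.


For alternating knots, g = (c - s + 1)/2.
= (7 - 6 + 1)/2
= 2/2 = 1

1


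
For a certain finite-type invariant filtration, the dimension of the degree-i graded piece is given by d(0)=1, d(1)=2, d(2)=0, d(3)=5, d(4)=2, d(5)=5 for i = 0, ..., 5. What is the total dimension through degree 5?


Total dimension = d(0) + d(1) + ... + d(5)
= 1 + 2 + 0 + 5 + 2 + 5
= 15

15


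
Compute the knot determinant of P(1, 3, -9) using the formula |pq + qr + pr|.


Step 1: Compute pq + qr + pr.
pq = 1*3 = 3
qr = 3*(-9) = -27
pr = 1*(-9) = -9
pq + qr + pr = 3 + (-27) + (-9) = -33
Step 2: Take absolute value.
det(P(1,3,-9)) = |-33| = 33

33


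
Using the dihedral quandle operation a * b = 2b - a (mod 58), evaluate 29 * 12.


29 * 12 = 2*12 - 29 mod 58
= 24 - 29 mod 58
= -5 mod 58 = 53

53


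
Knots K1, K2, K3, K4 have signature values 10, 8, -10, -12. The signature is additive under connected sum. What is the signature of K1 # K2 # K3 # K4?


The signature is additive under connected sum.
signature(K1 # K2 # K3 # K4) = (10) + (8) + (-10) + (-12)
= -4

-4


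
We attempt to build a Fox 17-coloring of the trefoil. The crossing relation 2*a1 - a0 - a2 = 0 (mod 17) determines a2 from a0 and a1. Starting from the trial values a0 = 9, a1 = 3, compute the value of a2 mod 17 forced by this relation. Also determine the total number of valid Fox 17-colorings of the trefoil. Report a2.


Step 1: Apply the given crossing relation 2*a1 - a0 - a2 = 0 (mod 17).
  a2 = 2*a1 - a0 mod 17
  a2 = 2*3 - 9 mod 17
  a2 = 6 - 9 mod 17
  a2 = -3 mod 17 = 14
Step 2: The trefoil has determinant 3.
  Number of Fox p-colorings (p prime) is p^2 if p = 3, else p.
  Since 17 does not divide 3, only trivial (constant) colorings exist.
  (So the trial a0 = 9, a1 = 3 with a0 != a1 does NOT extend to a valid coloring of the whole trefoil: the other two crossing relations require 3*(a1 - a0) = 0 (mod 17), which fails.)
  Total colorings = 17
Step 3: a2 = 14, total Fox 17-colorings = 17

14


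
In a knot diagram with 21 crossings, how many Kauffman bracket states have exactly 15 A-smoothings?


We choose which 15 of 21 crossings get A-smoothings.
C(21, 15) = 21! / (15! * 6!)
= 54264

54264


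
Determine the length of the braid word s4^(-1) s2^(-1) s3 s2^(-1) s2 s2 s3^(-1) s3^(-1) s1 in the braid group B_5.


The word length counts the number of generators (including inverses).
Listing each generator: s4^(-1), s2^(-1), s3, s2^(-1), s2, s2, s3^(-1), s3^(-1), s1
There are 9 generators in this braid word.

9


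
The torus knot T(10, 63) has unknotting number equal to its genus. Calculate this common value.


For a torus knot T(p,q), both the unknotting number and genus equal (p-1)(q-1)/2.
= (10-1)(63-1)/2
= 9*62/2
= 558/2 = 279

279


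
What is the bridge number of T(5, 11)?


The bridge number of T(p,q) is min(p,q).
min(5, 11) = 5

5


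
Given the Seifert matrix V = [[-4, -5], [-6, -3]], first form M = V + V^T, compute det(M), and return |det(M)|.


Step 1: Form V + V^T where V = [[-4, -5], [-6, -3]]
  V^T = [[-4, -6], [-5, -3]]
  V + V^T = [[-8, -11], [-11, -6]]
Step 2: det(V + V^T) = (-8)*(-6) - (-11)*(-11)
  = 48 - 121 = -73
Step 3: Knot determinant = |det(V + V^T)| = |-73| = 73

73


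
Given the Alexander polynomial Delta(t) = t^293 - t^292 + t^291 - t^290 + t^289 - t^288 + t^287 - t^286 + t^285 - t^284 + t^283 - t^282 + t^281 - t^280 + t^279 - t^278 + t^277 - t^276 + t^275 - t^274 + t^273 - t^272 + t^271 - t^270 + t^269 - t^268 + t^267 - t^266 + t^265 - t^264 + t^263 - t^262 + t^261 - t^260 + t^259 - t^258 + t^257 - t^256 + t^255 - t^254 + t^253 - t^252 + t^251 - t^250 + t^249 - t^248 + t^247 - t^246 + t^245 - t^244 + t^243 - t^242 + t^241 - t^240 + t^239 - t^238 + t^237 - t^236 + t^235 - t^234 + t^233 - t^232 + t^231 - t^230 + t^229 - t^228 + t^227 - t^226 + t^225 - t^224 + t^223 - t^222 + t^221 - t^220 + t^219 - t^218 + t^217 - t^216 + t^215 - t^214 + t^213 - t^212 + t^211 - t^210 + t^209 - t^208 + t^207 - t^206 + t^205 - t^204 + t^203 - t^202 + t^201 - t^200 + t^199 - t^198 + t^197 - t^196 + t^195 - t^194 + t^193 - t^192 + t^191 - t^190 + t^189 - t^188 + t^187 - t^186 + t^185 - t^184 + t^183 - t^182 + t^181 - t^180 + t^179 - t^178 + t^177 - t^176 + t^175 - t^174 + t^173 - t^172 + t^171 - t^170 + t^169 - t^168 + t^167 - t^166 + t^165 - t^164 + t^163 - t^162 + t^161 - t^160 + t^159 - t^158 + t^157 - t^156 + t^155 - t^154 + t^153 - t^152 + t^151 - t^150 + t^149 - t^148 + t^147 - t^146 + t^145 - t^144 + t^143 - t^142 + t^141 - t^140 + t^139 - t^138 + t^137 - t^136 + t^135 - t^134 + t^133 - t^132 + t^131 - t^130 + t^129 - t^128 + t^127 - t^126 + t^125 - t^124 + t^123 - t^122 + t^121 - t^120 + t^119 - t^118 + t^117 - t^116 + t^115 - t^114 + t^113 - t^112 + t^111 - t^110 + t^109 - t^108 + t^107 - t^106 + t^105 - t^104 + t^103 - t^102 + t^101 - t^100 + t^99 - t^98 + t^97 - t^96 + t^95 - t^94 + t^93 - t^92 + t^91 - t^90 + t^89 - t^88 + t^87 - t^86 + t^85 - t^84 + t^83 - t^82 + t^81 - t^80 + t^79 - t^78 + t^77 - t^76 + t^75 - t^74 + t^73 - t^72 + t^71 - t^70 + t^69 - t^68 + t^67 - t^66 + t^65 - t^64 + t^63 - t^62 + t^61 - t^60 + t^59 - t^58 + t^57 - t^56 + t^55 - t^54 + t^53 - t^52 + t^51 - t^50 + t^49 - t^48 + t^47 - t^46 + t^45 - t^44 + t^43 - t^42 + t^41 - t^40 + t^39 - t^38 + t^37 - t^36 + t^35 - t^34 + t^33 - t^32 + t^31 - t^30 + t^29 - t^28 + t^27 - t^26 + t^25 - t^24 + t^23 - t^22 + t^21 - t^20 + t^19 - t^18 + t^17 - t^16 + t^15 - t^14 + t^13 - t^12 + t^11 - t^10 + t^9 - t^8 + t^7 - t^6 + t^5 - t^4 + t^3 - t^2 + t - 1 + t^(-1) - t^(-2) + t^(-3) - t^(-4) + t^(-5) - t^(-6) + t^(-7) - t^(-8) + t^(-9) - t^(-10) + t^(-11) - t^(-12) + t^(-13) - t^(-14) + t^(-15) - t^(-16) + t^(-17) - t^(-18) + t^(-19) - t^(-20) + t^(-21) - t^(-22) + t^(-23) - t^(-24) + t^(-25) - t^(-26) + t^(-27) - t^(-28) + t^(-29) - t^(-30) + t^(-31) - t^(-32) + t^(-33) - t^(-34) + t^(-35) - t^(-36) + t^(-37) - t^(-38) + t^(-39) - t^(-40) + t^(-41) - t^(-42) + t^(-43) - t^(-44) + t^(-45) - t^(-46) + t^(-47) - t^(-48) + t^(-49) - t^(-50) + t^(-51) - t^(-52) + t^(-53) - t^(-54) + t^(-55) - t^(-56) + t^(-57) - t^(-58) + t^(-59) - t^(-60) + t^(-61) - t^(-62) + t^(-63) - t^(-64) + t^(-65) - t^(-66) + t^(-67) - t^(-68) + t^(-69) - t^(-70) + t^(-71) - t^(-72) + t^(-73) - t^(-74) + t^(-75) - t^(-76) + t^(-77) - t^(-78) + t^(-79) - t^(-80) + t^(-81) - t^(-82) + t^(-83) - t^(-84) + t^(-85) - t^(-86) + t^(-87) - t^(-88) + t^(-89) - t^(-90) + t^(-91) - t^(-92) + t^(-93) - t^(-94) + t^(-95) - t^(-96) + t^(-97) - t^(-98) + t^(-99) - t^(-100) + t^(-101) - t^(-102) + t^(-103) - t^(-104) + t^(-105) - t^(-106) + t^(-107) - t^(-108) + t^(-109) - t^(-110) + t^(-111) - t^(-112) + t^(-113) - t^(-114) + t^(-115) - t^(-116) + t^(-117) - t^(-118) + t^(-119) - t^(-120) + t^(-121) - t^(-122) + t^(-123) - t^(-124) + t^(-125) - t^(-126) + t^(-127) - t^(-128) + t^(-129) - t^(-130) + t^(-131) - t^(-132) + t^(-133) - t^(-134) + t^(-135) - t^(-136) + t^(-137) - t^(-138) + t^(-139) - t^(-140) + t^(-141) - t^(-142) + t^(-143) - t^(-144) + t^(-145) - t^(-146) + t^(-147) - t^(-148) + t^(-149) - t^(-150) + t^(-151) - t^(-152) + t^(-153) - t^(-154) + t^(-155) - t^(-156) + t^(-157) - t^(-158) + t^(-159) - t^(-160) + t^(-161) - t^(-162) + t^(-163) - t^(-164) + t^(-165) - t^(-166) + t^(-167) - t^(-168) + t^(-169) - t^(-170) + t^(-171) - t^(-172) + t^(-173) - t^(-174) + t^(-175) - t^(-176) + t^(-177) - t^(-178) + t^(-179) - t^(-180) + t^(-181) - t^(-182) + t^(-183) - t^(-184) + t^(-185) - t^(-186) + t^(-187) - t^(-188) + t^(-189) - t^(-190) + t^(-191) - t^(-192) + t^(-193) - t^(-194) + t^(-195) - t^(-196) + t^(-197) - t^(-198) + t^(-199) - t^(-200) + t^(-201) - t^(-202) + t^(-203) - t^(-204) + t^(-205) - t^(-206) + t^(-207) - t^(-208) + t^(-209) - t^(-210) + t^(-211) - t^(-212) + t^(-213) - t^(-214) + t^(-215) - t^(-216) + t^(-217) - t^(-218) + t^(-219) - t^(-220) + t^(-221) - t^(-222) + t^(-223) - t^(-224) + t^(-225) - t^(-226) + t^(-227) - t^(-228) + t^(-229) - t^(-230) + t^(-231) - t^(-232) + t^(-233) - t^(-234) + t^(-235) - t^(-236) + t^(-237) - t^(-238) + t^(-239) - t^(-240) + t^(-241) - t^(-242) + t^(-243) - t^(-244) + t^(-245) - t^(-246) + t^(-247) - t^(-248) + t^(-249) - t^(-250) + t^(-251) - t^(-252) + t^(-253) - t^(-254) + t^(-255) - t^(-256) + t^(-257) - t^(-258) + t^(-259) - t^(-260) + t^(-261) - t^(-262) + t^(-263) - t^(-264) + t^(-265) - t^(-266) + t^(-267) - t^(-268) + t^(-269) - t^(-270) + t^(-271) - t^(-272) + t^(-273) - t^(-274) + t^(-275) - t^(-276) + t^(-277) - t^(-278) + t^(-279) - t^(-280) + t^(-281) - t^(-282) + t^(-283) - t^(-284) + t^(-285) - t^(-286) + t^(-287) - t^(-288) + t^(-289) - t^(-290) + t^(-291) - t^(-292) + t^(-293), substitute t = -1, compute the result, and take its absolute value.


Step 1: The polynomial has 587 terms with alternating signs, exponents from 293 down to -293.
Step 2: Substitute t = -1. The i-th term has coefficient (-1)^i and exponent (m-i),
  so its value is (-1)^i * (-1)^(m-i) = (-1)^m = -1 for every i.
Step 3: All 587 terms equal -1, so Delta(-1) = 587 * (-1) = -587
Step 4: |Delta(-1)| = 587

587


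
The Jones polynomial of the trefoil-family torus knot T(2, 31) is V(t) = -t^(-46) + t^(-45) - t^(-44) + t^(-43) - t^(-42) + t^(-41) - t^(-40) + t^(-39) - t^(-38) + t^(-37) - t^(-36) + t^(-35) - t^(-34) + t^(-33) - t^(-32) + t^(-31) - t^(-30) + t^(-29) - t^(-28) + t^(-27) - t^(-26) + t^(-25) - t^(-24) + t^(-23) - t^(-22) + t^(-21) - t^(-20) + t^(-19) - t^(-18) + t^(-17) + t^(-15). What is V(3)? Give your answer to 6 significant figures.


Substituting t = 3 into V(t) = -t^(-46) + t^(-45) - t^(-44) + t^(-43) - t^(-42) + t^(-41) - t^(-40) + t^(-39) - t^(-38) + t^(-37) - t^(-36) + t^(-35) - t^(-34) + t^(-33) - t^(-32) + t^(-31) - t^(-30) + t^(-29) - t^(-28) + t^(-27) - t^(-26) + t^(-25) - t^(-24) + t^(-23) - t^(-22) + t^(-21) - t^(-20) + t^(-19) - t^(-18) + t^(-17) + t^(-15):
  (-)t^(-46) = -1.12829e-22
  (+)t^(-45) = 3.38488e-22
  (-)t^(-44) = -1.01546e-21
  (+)t^(-43) = 3.04639e-21
  (-)t^(-42) = -9.13918e-21
  (+)t^(-41) = 2.74175e-20
  (-)t^(-40) = -8.22526e-20
  (+)t^(-39) = 2.46758e-19
  (-)t^(-38) = -7.40274e-19
  (+)t^(-37) = 2.22082e-18
  (-)t^(-36) = -6.66246e-18
  (+)t^(-35) = 1.99874e-17
  (-)t^(-34) = -5.99622e-17
  (+)t^(-33) = 1.79887e-16
  (-)t^(-32) = -5.3966e-16
  (+)t^(-31) = 1.61898e-15
  (-)t^(-30) = -4.85694e-15
  (+)t^(-29) = 1.45708e-14
  (-)t^(-28) = -4.37124e-14
  (+)t^(-27) = 1.31137e-13
  (-)t^(-26) = -3.93412e-13
  (+)t^(-25) = 1.18024e-12
  (-)t^(-24) = -3.54071e-12
  (+)t^(-23) = 1.06221e-11
  (-)t^(-22) = -3.18664e-11
  (+)t^(-21) = 9.55991e-11
  (-)t^(-20) = -2.86797e-10
  (+)t^(-19) = 8.60392e-10
  (-)t^(-18) = -2.58117e-09
  (+)t^(-17) = 7.74352e-09
  (+)t^(-15) = 6.96917e-08
Sum = (-1.12829e-22) + (3.38488e-22) + (-1.01546e-21) + (3.04639e-21) + (-9.13918e-21) + (2.74175e-20) + (-8.22526e-20) + (2.46758e-19) + (-7.40274e-19) + (2.22082e-18) + (-6.66246e-18) + (1.99874e-17) + (-5.99622e-17) + (1.79887e-16) + (-5.3966e-16) + (1.61898e-15) + (-4.85694e-15) + (1.45708e-14) + (-4.37124e-14) + (1.31137e-13) + (-3.93412e-13) + (1.18024e-12) + (-3.54071e-12) + (1.06221e-11) + (-3.18664e-11) + (9.55991e-11) + (-2.86797e-10) + (8.60392e-10) + (-2.58117e-09) + (7.74352e-09) + (6.96917e-08)
= 7.549936266e-08
Rounded to 6 significant figures: 7.54994e-08

7.54994e-08


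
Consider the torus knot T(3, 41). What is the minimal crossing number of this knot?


For a torus knot T(p, q) with gcd(p,q)=1,
the crossing number is min(p*(q-1), q*(p-1)).
p*(q-1) = 3*40 = 120
q*(p-1) = 41*2 = 82
min(120, 82) = 82

82


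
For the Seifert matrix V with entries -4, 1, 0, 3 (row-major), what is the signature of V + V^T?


Step 1: V + V^T = [[-8, 1], [1, 6]]
Step 2: trace = -2, det = -49
Step 3: Discriminant = (-2)^2 - 4*(-49) = 200
Step 4: Eigenvalues: 6.07107, -8.07107
Step 5: Signature = (# positive eigenvalues) - (# negative eigenvalues) = 0

0


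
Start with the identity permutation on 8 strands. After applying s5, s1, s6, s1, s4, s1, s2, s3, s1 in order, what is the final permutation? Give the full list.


Starting with identity [1, 2, 3, 4, 5, 6, 7, 8].
Apply generators in sequence:
  After s5: [1, 2, 3, 4, 6, 5, 7, 8]
  After s1: [2, 1, 3, 4, 6, 5, 7, 8]
  After s6: [2, 1, 3, 4, 6, 7, 5, 8]
  After s1: [1, 2, 3, 4, 6, 7, 5, 8]
  After s4: [1, 2, 3, 6, 4, 7, 5, 8]
  After s1: [2, 1, 3, 6, 4, 7, 5, 8]
  After s2: [2, 3, 1, 6, 4, 7, 5, 8]
  After s3: [2, 3, 6, 1, 4, 7, 5, 8]
  After s1: [3, 2, 6, 1, 4, 7, 5, 8]
Final permutation: [3, 2, 6, 1, 4, 7, 5, 8]

[3, 2, 6, 1, 4, 7, 5, 8]


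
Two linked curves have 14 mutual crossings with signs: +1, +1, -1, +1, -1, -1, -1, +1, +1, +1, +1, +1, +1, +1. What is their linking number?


Step 1: Count positive crossings: 10
Step 2: Count negative crossings: 4
Step 3: Sum of signs = 10 - 4 = 6
Step 4: Linking number = sum/2 = 6/2 = 3

3


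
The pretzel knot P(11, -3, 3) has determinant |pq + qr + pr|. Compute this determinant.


Step 1: Compute pq + qr + pr.
pq = 11*(-3) = -33
qr = (-3)*3 = -9
pr = 11*3 = 33
pq + qr + pr = -33 + (-9) + 33 = -9
Step 2: Take absolute value.
det(P(11,-3,3)) = |-9| = 9

9


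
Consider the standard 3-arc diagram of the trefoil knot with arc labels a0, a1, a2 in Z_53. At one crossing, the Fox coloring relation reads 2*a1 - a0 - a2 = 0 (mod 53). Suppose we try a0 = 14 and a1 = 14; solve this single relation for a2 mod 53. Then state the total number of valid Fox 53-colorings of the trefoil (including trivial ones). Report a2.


Step 1: Apply the given crossing relation 2*a1 - a0 - a2 = 0 (mod 53).
  a2 = 2*a1 - a0 mod 53
  a2 = 2*14 - 14 mod 53
  a2 = 28 - 14 mod 53
  a2 = 14 mod 53 = 14
Step 2: The trefoil has determinant 3.
  Number of Fox p-colorings (p prime) is p^2 if p = 3, else p.
  Since 53 does not divide 3, only trivial (constant) colorings exist.
  (Here a0 = a1 = a2 = 14, the constant coloring, which is valid.)
  Total colorings = 53
Step 3: a2 = 14, total Fox 53-colorings = 53

14


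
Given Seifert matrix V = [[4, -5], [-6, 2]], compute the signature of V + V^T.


Step 1: V + V^T = [[8, -11], [-11, 4]]
Step 2: trace = 12, det = -89
Step 3: Discriminant = 12^2 - 4*(-89) = 500
Step 4: Eigenvalues: 17.1803, -5.18034
Step 5: Signature = (# positive eigenvalues) - (# negative eigenvalues) = 0

0


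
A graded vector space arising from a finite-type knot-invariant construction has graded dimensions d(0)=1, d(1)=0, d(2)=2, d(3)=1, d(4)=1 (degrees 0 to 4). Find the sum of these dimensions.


Total dimension = d(0) + d(1) + ... + d(4)
= 1 + 0 + 2 + 1 + 1
= 5

5


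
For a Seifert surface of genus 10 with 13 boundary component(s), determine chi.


chi = 2 - 2g - b
= 2 - 2*10 - 13
= 2 - 20 - 13 = -31

-31


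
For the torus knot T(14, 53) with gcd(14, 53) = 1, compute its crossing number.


For a torus knot T(p, q) with gcd(p,q)=1,
the crossing number is min(p*(q-1), q*(p-1)).
p*(q-1) = 14*52 = 728
q*(p-1) = 53*13 = 689
min(728, 689) = 689

689


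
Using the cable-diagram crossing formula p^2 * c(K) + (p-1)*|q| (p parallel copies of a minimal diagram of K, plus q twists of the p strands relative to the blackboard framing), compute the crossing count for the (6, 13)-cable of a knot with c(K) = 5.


Step 1: Each of the c(K) crossings of the companion diagram becomes p*p = p^2 crossings among the p parallel strands, and each of the |q| twists s_1 s_2 ... s_(p-1) adds (p-1) crossings.
  Crossings = p^2 * c(K) + (p-1)*|q|
Step 2: = 6^2 * 5 + (6-1)*13
Step 3: = 36*5 + 5*13
Step 4: = 180 + 65 = 245

245


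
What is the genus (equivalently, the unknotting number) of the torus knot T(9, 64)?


For a torus knot T(p,q), both the unknotting number and genus equal (p-1)(q-1)/2.
= (9-1)(64-1)/2
= 8*63/2
= 504/2 = 252

252


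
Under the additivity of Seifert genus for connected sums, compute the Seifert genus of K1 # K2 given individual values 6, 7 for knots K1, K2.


The Seifert genus is additive under connected sum.
Seifert genus(K1 # K2) = (6) + (7)
= 13

13


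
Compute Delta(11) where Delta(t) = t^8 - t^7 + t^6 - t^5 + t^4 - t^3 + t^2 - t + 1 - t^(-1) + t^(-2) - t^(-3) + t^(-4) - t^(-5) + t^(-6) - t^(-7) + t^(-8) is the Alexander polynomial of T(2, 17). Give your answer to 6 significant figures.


Substituting t = 11 into Delta(t) = t^8 - t^7 + t^6 - t^5 + t^4 - t^3 + t^2 - t + 1 - t^(-1) + t^(-2) - t^(-3) + t^(-4) - t^(-5) + t^(-6) - t^(-7) + t^(-8):
Term values: (214358881) + (-19487171) + (1771561) + (-161051) + (14641) + (-1331) + (121) + (-11) + (1) + (-0.0909091) + (0.00826446) + (-0.000751315) + (6.83013e-05) + (-6.20921e-06) + (5.64474e-07) + (-5.13158e-08) + (4.66507e-09)
Sum = 196495640.9
Rounded to 6 significant figures: 1.96496e+08

1.96496e+08


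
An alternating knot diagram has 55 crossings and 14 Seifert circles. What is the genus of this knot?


For alternating knots, g = (c - s + 1)/2.
= (55 - 14 + 1)/2
= 42/2 = 21

21


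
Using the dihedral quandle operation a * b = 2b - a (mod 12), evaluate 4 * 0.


4 * 0 = 2*0 - 4 mod 12
= 0 - 4 mod 12
= -4 mod 12 = 8

8


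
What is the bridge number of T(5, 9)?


The bridge number of T(p,q) is min(p,q).
min(5, 9) = 5

5


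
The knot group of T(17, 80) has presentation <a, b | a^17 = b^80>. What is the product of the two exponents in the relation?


The relation is a^17 = b^80.
Product of exponents = 17 * 80
= 1360

1360


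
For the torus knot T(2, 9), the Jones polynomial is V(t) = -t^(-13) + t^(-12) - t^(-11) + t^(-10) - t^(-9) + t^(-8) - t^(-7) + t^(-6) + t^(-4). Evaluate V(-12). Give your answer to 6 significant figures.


Substituting t = -12 into V(t) = -t^(-13) + t^(-12) - t^(-11) + t^(-10) - t^(-9) + t^(-8) - t^(-7) + t^(-6) + t^(-4):
  (-)t^(-13) = 9.34639e-15
  (+)t^(-12) = 1.12157e-13
  (-)t^(-11) = 1.34588e-12
  (+)t^(-10) = 1.61506e-11
  (-)t^(-9) = 1.93807e-10
  (+)t^(-8) = 2.32568e-09
  (-)t^(-7) = 2.79082e-08
  (+)t^(-6) = 3.34898e-07
  (+)t^(-4) = 4.82253e-05
Sum = (9.34639e-15) + (1.12157e-13) + (1.34588e-12) + (1.61506e-11) + (1.93807e-10) + (2.32568e-09) + (2.79082e-08) + (3.34898e-07) + (4.82253e-05)
= 4.859065189e-05
Rounded to 6 significant figures: 4.85907e-05

4.85907e-05


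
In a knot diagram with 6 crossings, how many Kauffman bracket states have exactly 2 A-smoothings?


We choose which 2 of 6 crossings get A-smoothings.
C(6, 2) = 6! / (2! * 4!)
= 15

15


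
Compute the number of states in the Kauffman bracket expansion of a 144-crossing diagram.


Each crossing contributes 2 choices (A-smoothing or B-smoothing).
Total states = 2^144 = 22300745198530623141535718272648361505980416

22300745198530623141535718272648361505980416


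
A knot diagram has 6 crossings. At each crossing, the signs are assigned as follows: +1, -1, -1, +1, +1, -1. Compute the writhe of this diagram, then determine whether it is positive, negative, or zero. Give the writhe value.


Step 1: Count positive crossings (+1).
Positive crossings: 3
Step 2: Count negative crossings (-1).
Negative crossings: 3
Step 3: Writhe = (positive) - (negative)
w = 3 - 3 = 0
Step 4: |w| = 0, and w is zero

0


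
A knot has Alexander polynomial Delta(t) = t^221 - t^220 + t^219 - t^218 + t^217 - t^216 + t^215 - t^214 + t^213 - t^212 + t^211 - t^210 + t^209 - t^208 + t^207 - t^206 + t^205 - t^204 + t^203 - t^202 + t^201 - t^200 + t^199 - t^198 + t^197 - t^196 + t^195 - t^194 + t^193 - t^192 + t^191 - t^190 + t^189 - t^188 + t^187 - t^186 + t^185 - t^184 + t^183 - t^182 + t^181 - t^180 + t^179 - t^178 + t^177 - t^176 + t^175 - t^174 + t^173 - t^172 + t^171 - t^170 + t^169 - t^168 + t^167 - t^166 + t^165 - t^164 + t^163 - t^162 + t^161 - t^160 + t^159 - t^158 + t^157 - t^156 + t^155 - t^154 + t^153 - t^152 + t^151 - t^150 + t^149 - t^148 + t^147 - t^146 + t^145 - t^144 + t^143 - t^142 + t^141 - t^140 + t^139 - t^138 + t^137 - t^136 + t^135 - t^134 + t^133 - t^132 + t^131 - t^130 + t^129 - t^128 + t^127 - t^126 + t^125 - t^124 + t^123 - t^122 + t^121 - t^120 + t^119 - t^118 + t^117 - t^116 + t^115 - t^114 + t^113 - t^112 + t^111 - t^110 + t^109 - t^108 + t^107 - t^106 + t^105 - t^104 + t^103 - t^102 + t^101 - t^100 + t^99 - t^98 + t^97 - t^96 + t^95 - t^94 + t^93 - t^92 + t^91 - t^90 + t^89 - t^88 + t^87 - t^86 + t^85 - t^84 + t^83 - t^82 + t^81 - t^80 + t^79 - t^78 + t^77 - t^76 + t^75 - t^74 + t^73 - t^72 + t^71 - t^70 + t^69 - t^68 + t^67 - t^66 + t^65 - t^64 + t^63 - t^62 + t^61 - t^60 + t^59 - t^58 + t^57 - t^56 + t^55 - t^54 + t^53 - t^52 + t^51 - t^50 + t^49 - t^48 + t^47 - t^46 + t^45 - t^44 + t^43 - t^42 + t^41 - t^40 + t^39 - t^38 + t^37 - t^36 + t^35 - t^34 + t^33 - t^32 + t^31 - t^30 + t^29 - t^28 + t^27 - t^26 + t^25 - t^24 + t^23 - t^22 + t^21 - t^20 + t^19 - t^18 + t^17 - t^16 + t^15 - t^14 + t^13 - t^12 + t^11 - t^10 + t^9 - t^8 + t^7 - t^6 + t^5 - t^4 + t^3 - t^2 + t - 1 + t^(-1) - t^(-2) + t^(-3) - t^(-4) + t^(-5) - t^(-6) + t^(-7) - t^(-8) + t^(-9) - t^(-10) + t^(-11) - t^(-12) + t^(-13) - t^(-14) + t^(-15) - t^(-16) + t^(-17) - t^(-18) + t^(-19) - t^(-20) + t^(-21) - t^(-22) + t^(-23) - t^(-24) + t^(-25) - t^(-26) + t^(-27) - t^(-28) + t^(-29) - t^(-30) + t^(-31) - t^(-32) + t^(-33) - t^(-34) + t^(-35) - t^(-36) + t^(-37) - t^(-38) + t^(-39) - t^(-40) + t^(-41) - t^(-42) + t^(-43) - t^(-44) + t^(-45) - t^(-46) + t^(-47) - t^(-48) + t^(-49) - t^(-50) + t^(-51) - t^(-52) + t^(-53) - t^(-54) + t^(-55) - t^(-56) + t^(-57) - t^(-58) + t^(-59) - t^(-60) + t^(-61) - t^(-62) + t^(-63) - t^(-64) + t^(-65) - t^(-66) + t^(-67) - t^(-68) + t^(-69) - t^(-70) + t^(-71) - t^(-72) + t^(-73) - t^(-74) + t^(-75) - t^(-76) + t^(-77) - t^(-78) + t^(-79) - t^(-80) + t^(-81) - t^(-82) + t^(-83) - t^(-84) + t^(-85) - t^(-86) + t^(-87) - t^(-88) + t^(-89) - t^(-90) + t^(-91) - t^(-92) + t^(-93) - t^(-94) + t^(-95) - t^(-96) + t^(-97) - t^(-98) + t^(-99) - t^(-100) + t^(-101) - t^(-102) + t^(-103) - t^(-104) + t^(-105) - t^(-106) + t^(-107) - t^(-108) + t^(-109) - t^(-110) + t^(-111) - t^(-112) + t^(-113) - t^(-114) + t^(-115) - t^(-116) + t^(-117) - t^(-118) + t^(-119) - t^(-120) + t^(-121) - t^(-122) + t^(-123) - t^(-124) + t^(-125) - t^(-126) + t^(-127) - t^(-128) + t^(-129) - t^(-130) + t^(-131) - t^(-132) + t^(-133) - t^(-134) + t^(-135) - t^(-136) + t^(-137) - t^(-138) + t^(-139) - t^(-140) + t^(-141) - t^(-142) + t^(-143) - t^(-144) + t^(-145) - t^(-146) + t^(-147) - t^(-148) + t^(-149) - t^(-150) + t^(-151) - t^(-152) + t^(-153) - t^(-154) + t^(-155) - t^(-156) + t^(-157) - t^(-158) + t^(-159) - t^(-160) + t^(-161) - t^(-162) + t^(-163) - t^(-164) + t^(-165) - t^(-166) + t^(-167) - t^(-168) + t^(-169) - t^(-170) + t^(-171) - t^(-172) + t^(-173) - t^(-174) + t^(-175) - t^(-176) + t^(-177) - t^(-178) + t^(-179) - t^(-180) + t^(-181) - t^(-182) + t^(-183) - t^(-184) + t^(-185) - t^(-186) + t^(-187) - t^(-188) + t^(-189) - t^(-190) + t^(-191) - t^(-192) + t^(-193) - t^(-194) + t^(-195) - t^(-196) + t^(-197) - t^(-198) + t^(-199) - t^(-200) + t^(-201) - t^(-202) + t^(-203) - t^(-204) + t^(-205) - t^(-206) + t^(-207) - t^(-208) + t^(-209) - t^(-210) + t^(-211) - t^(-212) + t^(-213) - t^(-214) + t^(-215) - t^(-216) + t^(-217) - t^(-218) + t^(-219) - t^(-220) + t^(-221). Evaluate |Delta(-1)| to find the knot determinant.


Step 1: The polynomial has 443 terms with alternating signs, exponents from 221 down to -221.
Step 2: Substitute t = -1. The i-th term has coefficient (-1)^i and exponent (m-i),
  so its value is (-1)^i * (-1)^(m-i) = (-1)^m = -1 for every i.
Step 3: All 443 terms equal -1, so Delta(-1) = 443 * (-1) = -443
Step 4: |Delta(-1)| = 443

443
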